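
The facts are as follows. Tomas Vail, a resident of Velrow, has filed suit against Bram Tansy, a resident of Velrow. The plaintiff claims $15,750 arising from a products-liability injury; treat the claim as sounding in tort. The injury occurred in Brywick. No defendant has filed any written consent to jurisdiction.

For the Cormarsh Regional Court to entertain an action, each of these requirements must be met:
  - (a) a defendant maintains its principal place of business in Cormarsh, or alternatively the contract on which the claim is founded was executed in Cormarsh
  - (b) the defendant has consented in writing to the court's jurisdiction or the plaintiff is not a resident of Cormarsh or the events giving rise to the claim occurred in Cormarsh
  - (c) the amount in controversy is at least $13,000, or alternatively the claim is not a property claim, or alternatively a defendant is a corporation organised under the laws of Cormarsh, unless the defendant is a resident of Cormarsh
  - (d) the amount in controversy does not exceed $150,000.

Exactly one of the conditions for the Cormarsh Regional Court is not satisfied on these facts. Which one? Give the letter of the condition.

(a)

The Cormarsh Regional Court:
  (a) No defendant is a corporation; no contract (and hence no place of execution) is alleged — none of the alternatives is met. Fails.
  (b) The plaintiff resides in Velrow, which is not Cormarsh, so this disjunct is met. Satisfied.
  (c) The amount in controversy is 15,750 dollars, which meets the 13,000 dollars floor, so this disjunct is met. Met.
  (d) The amount in controversy is $15,750, within the $150,000 ceiling. Condition met.
Only condition (a) fails.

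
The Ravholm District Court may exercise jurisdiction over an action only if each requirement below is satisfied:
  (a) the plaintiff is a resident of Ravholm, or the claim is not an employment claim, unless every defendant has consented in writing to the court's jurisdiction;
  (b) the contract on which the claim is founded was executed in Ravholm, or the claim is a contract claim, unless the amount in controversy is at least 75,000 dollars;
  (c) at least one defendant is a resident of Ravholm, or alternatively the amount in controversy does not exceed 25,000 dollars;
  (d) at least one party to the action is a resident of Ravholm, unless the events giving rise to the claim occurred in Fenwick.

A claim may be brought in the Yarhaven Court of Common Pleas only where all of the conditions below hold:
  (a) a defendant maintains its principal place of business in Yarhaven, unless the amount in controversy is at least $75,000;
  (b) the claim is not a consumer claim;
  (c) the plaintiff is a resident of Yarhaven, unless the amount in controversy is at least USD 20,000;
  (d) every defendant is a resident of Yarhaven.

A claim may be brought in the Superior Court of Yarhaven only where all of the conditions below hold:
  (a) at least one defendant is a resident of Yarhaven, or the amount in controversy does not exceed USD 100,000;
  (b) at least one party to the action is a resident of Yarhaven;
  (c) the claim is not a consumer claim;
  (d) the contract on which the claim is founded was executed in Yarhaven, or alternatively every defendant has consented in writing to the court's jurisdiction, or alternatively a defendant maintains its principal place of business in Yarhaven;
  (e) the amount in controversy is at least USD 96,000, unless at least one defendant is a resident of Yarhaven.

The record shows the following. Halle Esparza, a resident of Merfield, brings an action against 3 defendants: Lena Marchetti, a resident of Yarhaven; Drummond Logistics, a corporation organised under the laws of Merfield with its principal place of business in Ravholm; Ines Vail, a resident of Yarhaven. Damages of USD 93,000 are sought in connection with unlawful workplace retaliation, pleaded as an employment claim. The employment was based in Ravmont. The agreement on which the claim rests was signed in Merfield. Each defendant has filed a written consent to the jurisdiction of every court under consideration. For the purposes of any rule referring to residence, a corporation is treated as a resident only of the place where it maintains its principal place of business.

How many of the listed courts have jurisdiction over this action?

2

The Ravholm District Court:
  (a) The plaintiff resides in Merfield, not Ravholm; the claim is an employment claim — none of the alternatives is met. However, every defendant has filed written consent, so the 'unless' proviso supplies this condition. Met.
  (b) The contract was executed in Merfield, not Ravholm; the claim is an employment claim, not a contract claim — no alternative holds. The proviso rescues it, though: the amount in controversy is USD 93,000, which meets the 75,000 dollars floor. Met.
  (c) Drummond Logistics resides in Ravholm, which satisfies one of the alternatives. Met.
  (d) Drummond Logistics resides in Ravholm. Satisfied.
  → All conditions met; jurisdiction exists.
The Yarhaven Court of Common Pleas:
  (a) The corporate defendant(s) have their principal place of business in Ravholm, not Yarhaven. The proviso rescues it, though: the amount in controversy is 93,000 dollars, which meets the USD 75,000 floor. Satisfied.
  (b) The claim is an employment claim, not a consumer claim. Condition met.
  (c) The plaintiff resides in Merfield, not Yarhaven. However, the amount in controversy is USD 93,000, which meets the 20,000 dollars floor, so the 'unless' proviso supplies this condition. Condition met.
  (d) The defendants reside as follows — Lena Marchetti in Yarhaven, Drummond Logistics in Ravholm, Ines Vail in Yarhaven — not all in Yarhaven. Not met.
  → No jurisdiction.
The Superior Court of Yarhaven:
  (a) Lena Marchetti resides in Yarhaven, so this disjunct is met. Met.
  (b) Lena Marchetti resides in Yarhaven. Satisfied.
  (c) The claim is an employment claim, not a consumer claim. Condition met.
  (d) Every defendant has filed written consent, which satisfies one of the alternatives. Condition met.
  (e) The amount in controversy is USD 93,000, below the USD 96,000 floor. But Lena Marchetti resides in Yarhaven, and the 'unless' clause therefore excuses the requirement. Met.
  → Every requirement is satisfied — jurisdiction.
Courts with jurisdiction: the Ravholm District Court, the Superior Court of Yarhaven — 2 in total.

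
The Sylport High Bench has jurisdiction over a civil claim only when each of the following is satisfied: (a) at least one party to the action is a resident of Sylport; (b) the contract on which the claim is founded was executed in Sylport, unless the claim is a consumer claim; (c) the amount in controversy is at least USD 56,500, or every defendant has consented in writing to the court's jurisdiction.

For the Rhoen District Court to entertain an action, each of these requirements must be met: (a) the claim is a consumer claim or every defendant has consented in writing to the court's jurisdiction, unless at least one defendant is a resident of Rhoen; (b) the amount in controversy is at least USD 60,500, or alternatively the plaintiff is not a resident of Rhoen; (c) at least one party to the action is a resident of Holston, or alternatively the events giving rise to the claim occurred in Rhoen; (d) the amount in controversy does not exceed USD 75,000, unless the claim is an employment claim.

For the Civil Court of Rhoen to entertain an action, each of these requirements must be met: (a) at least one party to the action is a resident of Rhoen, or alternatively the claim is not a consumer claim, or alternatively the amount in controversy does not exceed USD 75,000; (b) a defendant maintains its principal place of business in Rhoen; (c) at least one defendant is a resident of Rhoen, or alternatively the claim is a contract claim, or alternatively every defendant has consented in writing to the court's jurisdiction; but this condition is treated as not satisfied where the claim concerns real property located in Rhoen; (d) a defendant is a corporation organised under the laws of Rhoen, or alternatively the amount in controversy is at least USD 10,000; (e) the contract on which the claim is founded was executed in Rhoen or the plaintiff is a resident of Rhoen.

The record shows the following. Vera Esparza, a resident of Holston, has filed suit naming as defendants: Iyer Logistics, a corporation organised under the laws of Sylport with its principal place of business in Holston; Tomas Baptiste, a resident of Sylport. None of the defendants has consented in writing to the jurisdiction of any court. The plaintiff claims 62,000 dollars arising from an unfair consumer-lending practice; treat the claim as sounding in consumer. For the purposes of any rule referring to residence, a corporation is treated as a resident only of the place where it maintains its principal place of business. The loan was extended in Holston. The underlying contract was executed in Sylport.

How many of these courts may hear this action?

The Sylport High Bench:
  (a) Tomas Baptiste resides in Sylport. Met.
  (b) The contract was executed in Sylport. Satisfied.
  (c) The amount in controversy is $62,000, which meets the 56,500 dollars floor, which satisfies one of the alternatives. Satisfied.
  → The court has jurisdiction.
The Rhoen District Court:
  (a) The claim is a consumer claim, so this disjunct is met. Satisfied.
  (b) The amount in controversy is $62,000, which meets the $60,500 floor — that alternative is enough. Met.
  (c) Vera Esparza resides in Holston — that alternative is enough. Condition met.
  (d) The amount in controversy is 62,000 dollars, within the 75,000 dollars ceiling. Condition met.
  → Every requirement is satisfied — jurisdiction.
The Civil Court of Rhoen:
  (a) The amount in controversy is $62,000, within the 75,000 dollars ceiling, so this disjunct is met. Satisfied.
  (b) The corporate defendant(s) have their principal place of business in Holston, not Rhoen. Not met.
  (c) No defendant resides in Rhoen (they reside in Holston, Sylport); the claim is a consumer claim, not a contract claim; no such written consent has been filed — none of the alternatives is met. Fails.
  (d) The amount in controversy is 62,000 dollars, which meets the 10,000 dollars floor, so one alternative holds. Met.
  (e) The contract was executed in Sylport, not Rhoen; the plaintiff resides in Holston, not Rhoen — none of the alternatives is met. Not satisfied.
  → At least one condition fails; no jurisdiction.
Courts with jurisdiction: the Sylport High Bench, the Rhoen District Court — 2 in total.

2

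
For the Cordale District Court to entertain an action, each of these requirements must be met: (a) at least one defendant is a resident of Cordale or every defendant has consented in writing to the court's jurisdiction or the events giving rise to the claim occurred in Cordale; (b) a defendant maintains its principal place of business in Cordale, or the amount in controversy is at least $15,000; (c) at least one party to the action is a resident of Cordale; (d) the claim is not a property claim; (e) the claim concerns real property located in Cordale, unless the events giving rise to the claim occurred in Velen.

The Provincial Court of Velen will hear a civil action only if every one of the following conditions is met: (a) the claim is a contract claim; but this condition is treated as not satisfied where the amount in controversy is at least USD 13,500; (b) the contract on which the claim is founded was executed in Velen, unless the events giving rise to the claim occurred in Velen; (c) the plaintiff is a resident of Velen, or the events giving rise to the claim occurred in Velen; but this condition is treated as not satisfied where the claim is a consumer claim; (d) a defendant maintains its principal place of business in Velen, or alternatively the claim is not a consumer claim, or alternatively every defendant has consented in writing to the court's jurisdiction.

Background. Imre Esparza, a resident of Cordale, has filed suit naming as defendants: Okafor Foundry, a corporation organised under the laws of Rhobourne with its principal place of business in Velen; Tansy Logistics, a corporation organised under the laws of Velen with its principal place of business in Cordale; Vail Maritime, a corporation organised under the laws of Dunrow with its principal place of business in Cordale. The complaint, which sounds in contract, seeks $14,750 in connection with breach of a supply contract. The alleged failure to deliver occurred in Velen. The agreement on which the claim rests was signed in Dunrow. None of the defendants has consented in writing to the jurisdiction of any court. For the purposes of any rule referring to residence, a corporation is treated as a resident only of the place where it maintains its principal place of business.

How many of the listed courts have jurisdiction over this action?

The Cordale District Court:
  (a) Tansy Logistics resides in Cordale, which satisfies one of the alternatives. Met.
  (b) Tansy Logistics has its principal place of business in Cordale, so this disjunct is met. Condition met.
  (c) Imre Esparza resides in Cordale. Satisfied.
  (d) The claim is a contract claim, not a property claim. Satisfied.
  (e) The claim does not concern real property. But the operative events occurred in Velen, and the 'unless' clause therefore excuses the requirement. Condition met.
  → All conditions met; jurisdiction exists.
The Provincial Court of Velen:
  (a) The claim is a contract claim. But the carve-out bites: the amount in controversy is $14,750, which meets the 13,500 dollars floor. Condition not met.
  (b) The contract was executed in Dunrow, not Velen. The proviso rescues it, though: the operative events occurred in Velen. Met.
  (c) The operative events occurred in Velen, so one alternative holds. The exception is not triggered, since the claim is a contract claim, not a consumer claim. Met.
  (d) Okafor Foundry has its principal place of business in Velen, which satisfies one of the alternatives. Met.
  → No jurisdiction.
Courts with jurisdiction: the Cordale District Court — 1 in total.

1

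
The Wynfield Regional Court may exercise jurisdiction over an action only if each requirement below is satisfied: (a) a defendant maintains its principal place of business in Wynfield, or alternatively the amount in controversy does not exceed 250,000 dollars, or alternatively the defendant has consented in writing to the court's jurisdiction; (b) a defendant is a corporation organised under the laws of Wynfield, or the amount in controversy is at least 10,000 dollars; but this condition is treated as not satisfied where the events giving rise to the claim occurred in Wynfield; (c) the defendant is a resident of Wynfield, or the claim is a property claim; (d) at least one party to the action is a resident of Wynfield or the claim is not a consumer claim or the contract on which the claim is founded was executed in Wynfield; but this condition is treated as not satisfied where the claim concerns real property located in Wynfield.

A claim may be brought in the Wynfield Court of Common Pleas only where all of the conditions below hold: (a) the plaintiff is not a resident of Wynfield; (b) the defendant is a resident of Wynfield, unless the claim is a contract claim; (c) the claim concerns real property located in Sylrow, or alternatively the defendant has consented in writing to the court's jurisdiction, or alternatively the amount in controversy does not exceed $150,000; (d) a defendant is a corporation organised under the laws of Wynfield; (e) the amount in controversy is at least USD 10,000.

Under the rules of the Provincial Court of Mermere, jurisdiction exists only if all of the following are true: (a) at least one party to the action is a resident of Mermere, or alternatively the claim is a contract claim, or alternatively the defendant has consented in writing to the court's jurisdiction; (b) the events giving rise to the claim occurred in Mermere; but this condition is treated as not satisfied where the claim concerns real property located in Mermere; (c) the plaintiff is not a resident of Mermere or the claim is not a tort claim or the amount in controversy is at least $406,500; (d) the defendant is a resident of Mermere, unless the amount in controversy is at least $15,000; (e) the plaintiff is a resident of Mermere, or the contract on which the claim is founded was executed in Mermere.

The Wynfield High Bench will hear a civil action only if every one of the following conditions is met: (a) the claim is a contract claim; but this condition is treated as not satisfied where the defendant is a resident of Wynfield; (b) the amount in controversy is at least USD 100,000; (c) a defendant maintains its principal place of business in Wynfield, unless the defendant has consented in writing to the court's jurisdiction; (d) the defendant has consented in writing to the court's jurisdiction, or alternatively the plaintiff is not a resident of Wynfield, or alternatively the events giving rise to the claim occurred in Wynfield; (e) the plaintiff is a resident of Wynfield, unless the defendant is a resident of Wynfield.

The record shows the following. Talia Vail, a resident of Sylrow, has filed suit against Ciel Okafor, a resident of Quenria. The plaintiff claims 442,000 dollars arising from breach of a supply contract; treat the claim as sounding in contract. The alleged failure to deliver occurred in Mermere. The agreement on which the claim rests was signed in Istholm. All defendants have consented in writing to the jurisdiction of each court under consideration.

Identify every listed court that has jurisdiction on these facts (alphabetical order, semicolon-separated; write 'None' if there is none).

None

The Wynfield Regional Court:
  (a) Every defendant has filed written consent, so this disjunct is met. Satisfied.
  (b) The amount in controversy is $442,000, which meets the USD 10,000 floor — that alternative is enough. The exception is not triggered, since the operative events occurred in Mermere, not Wynfield. Satisfied.
  (c) The defendant resides in Quenria, not Wynfield; the claim is a contract claim, not a property claim — no alternative holds. Not met.
  (d) The claim is a contract claim, not a consumer claim, so this disjunct is met. The carve-out does not apply: the claim does not concern real property. Condition met.
  → Not every requirement is met — no jurisdiction.
The Wynfield Court of Common Pleas:
  (a) The plaintiff resides in Sylrow, which is not Wynfield. Met.
  (b) The defendant resides in Quenria, not Wynfield. However, the claim is a contract claim, so the 'unless' proviso supplies this condition. Met.
  (c) Every defendant has filed written consent, so this disjunct is met. Condition met.
  (d) No defendant is a corporation. Not satisfied.
  (e) The amount in controversy is USD 442,000, which meets the 10,000 dollars floor. Met.
  → The court lacks jurisdiction.
The Provincial Court of Mermere:
  (a) The claim is a contract claim, which satisfies one of the alternatives. Met.
  (b) The operative events occurred in Mermere. And the carve-out is inapplicable — the claim does not concern real property. Condition met.
  (c) The plaintiff resides in Sylrow, which is not Mermere, so this disjunct is met. Condition met.
  (d) The defendant resides in Quenria, not Mermere. However, the amount in controversy is USD 442,000, which meets the USD 15,000 floor, so the 'unless' proviso supplies this condition. Met.
  (e) The plaintiff resides in Sylrow, not Mermere; the contract was executed in Istholm, not Mermere — no alternative holds. Not satisfied.
  → Not every requirement is met — no jurisdiction.
The Wynfield High Bench:
  (a) The claim is a contract claim. The carve-out does not apply: the defendant resides in Quenria, not Wynfield. Condition met.
  (b) The amount in controversy is $442,000, which meets the $100,000 floor. Satisfied.
  (c) No defendant is a corporation. The proviso rescues it, though: every defendant has filed written consent. Condition met.
  (d) Every defendant has filed written consent, so this disjunct is met. Satisfied.
  (e) The plaintiff resides in Sylrow, not Wynfield. And the defendant resides in Quenria, not Wynfield, so the proviso does not save it. Not satisfied.
  → The court lacks jurisdiction.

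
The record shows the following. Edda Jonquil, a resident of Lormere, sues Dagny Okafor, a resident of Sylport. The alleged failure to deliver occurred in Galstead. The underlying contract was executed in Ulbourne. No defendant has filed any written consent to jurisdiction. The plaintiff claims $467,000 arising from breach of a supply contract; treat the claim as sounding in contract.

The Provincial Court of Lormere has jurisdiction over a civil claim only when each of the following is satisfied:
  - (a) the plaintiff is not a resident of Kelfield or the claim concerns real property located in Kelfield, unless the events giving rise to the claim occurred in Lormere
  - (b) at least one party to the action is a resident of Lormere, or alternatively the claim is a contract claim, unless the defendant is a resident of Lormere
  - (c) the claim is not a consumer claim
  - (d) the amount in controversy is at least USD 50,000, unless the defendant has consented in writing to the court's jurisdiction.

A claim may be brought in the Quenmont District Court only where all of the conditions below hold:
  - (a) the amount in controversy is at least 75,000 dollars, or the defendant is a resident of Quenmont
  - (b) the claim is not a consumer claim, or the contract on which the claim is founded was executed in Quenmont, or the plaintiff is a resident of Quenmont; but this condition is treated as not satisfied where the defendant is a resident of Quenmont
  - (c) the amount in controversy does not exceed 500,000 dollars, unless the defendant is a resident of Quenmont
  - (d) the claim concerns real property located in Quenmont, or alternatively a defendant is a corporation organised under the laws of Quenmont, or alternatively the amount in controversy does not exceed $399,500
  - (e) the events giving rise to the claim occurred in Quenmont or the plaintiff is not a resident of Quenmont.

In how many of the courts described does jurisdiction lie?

1

The Provincial Court of Lormere:
  (a) The plaintiff resides in Lormere, which is not Kelfield, so this disjunct is met. Condition met.
  (b) Edda Jonquil resides in Lormere, so this disjunct is met. Satisfied.
  (c) The claim is a contract claim, not a consumer claim. Satisfied.
  (d) The amount in controversy is USD 467,000, which meets the $50,000 floor. Met.
  → Jurisdiction lies.
The Quenmont District Court:
  (a) The amount in controversy is USD 467,000, which meets the 75,000 dollars floor, so this disjunct is met. Satisfied.
  (b) The claim is a contract claim, not a consumer claim — that alternative is enough. The exception is not triggered, since the defendant resides in Sylport, not Quenmont. Condition met.
  (c) The amount in controversy is 467,000 dollars, within the USD 500,000 ceiling. Condition met.
  (d) The claim does not concern real property; no defendant is a corporation; the amount in controversy is USD 467,000, above the USD 399,500 ceiling — none of the alternatives is met. Not met.
  (e) The plaintiff resides in Lormere, which is not Quenmont, so one alternative holds. Condition met.
  → At least one condition fails; no jurisdiction.
Courts with jurisdiction: the Provincial Court of Lormere — 1 in total.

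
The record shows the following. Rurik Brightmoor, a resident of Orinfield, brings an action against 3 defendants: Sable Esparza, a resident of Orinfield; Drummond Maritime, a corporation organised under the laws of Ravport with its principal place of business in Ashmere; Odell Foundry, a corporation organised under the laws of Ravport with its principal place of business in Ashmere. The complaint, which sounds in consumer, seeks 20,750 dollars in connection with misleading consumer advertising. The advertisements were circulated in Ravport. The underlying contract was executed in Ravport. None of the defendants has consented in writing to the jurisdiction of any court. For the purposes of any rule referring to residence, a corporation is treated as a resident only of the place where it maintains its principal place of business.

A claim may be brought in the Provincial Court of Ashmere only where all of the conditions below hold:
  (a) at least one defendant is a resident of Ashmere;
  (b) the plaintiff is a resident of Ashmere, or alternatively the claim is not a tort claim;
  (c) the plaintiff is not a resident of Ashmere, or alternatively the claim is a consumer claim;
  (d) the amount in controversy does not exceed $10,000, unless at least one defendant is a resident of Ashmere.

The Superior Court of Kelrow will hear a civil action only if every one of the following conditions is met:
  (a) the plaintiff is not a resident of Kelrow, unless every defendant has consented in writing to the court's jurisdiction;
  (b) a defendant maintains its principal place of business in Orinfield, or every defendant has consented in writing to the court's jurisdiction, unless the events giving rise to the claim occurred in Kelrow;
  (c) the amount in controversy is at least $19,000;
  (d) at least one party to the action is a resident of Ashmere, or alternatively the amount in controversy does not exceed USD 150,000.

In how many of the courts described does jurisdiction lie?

The Provincial Court of Ashmere:
  (a) Drummond Maritime resides in Ashmere. Satisfied.
  (b) The claim is a consumer claim, not a tort claim — that alternative is enough. Satisfied.
  (c) The plaintiff resides in Orinfield, which is not Ashmere, so this disjunct is met. Satisfied.
  (d) The amount in controversy is $20,750, above the 10,000 dollars ceiling. The proviso rescues it, though: Drummond Maritime resides in Ashmere. Condition met.
  → Jurisdiction lies.
The Superior Court of Kelrow:
  (a) The plaintiff resides in Orinfield, which is not Kelrow. Met.
  (b) The corporate defendant(s) have their principal place of business in Ashmere, not Orinfield; no such written consent has been filed — no alternative holds. And the operative events occurred in Ravport, not Kelrow, so the proviso does not save it. Condition not met.
  (c) The amount in controversy is $20,750, which meets the 19,000 dollars floor. Satisfied.
  (d) Drummond Maritime resides in Ashmere — that alternative is enough. Met.
  → At least one condition fails; no jurisdiction.
Courts with jurisdiction: the Provincial Court of Ashmere — 1 in total.

1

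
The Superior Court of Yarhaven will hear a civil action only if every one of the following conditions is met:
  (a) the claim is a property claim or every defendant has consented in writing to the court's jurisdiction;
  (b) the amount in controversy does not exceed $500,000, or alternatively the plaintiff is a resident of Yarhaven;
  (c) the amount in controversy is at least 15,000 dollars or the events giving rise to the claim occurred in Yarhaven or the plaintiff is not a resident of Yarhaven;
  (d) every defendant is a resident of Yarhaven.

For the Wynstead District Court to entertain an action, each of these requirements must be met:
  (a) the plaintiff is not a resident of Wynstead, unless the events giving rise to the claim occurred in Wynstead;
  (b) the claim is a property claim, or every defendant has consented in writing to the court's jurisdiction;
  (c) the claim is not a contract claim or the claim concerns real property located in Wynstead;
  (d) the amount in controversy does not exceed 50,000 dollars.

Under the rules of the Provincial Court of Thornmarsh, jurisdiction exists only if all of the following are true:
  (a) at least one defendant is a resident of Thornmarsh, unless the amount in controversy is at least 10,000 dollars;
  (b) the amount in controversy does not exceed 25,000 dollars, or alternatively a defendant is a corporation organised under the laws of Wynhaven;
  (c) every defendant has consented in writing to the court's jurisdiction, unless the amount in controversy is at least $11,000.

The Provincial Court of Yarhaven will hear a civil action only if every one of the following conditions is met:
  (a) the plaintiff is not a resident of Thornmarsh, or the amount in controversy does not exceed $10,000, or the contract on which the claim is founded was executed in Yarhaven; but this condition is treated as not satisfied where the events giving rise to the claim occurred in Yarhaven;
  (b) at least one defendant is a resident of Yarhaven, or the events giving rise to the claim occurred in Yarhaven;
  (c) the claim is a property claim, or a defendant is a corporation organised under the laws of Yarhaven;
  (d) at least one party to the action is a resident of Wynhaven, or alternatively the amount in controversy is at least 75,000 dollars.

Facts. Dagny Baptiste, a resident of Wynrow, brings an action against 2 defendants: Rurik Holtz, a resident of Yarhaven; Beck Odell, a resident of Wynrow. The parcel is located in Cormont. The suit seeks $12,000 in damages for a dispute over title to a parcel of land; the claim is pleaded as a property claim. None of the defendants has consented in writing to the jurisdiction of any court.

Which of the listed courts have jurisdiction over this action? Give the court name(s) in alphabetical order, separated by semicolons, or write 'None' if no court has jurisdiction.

the Provincial Court of Thornmarsh; the Wynstead District Court

The Superior Court of Yarhaven:
  (a) The claim is a property claim — that alternative is enough. Met.
  (b) The amount in controversy is USD 12,000, within the 500,000 dollars ceiling, which satisfies one of the alternatives. Condition met.
  (c) The plaintiff resides in Wynrow, which is not Yarhaven, so this disjunct is met. Met.
  (d) The defendants reside as follows — Rurik Holtz in Yarhaven, Beck Odell in Wynrow — not all in Yarhaven. Not met.
  → Not every requirement is met — no jurisdiction.
The Wynstead District Court:
  (a) The plaintiff resides in Wynrow, which is not Wynstead. Condition met.
  (b) The claim is a property claim — that alternative is enough. Met.
  (c) The claim is a property claim, not a contract claim, so this disjunct is met. Satisfied.
  (d) The amount in controversy is USD 12,000, within the USD 50,000 ceiling. Satisfied.
  → Jurisdiction lies.
The Provincial Court of Thornmarsh:
  (a) No defendant resides in Thornmarsh (they reside in Yarhaven, Wynrow). However, the amount in controversy is 12,000 dollars, which meets the $10,000 floor, so the 'unless' proviso supplies this condition. Condition met.
  (b) The amount in controversy is 12,000 dollars, within the USD 25,000 ceiling, so one alternative holds. Satisfied.
  (c) No such written consent has been filed. However, the amount in controversy is $12,000, which meets the USD 11,000 floor, so the 'unless' proviso supplies this condition. Condition met.
  → Jurisdiction lies.
The Provincial Court of Yarhaven:
  (a) The plaintiff resides in Wynrow, which is not Thornmarsh, which satisfies one of the alternatives. The carve-out does not apply: the operative events occurred in Cormont, not Yarhaven. Met.
  (b) Rurik Holtz resides in Yarhaven — that alternative is enough. Satisfied.
  (c) The claim is a property claim — that alternative is enough. Condition met.
  (d) No party resides in Wynhaven; the amount in controversy is 12,000 dollars, below the 75,000 dollars floor — no alternative holds. Fails.
  → No jurisdiction.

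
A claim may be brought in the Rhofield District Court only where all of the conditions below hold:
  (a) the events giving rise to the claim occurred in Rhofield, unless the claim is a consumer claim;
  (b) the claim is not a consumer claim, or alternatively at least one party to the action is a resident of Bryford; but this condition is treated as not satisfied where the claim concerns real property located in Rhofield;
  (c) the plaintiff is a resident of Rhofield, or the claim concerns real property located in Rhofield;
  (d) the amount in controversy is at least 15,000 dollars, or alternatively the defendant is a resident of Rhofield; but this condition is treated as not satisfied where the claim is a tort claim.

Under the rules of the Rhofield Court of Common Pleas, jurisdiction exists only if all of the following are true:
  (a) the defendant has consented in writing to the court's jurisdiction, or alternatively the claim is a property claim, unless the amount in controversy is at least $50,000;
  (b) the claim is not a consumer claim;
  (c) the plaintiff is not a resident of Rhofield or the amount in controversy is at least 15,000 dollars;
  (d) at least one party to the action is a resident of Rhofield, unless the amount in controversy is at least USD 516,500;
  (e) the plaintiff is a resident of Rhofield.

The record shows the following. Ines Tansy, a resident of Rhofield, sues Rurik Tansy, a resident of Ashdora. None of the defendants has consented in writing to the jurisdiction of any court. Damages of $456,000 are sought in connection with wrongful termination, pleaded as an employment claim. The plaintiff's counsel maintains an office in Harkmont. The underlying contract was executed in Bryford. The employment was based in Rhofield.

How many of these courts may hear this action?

2

The Rhofield District Court:
  (a) The operative events occurred in Rhofield. Satisfied.
  (b) The claim is an employment claim, not a consumer claim, so one alternative holds. The carve-out does not apply: the claim does not concern real property. Condition met.
  (c) The plaintiff resides in Rhofield — that alternative is enough. Satisfied.
  (d) The amount in controversy is USD 456,000, which meets the USD 15,000 floor, so this disjunct is met. And the carve-out is inapplicable — the claim is an employment claim, not a tort claim. Condition met.
  → The court has jurisdiction.
The Rhofield Court of Common Pleas:
  (a) No such written consent has been filed; the claim is an employment claim, not a property claim — every alternative fails. However, the amount in controversy is $456,000, which meets the USD 50,000 floor, so the 'unless' proviso supplies this condition. Met.
  (b) The claim is an employment claim, not a consumer claim. Met.
  (c) The amount in controversy is $456,000, which meets the $15,000 floor — that alternative is enough. Met.
  (d) Ines Tansy resides in Rhofield. Met.
  (e) The plaintiff resides in Rhofield. Condition met.
  → All conditions met; jurisdiction exists.
Courts with jurisdiction: the Rhofield District Court, the Rhofield Court of Common Pleas — 2 in total.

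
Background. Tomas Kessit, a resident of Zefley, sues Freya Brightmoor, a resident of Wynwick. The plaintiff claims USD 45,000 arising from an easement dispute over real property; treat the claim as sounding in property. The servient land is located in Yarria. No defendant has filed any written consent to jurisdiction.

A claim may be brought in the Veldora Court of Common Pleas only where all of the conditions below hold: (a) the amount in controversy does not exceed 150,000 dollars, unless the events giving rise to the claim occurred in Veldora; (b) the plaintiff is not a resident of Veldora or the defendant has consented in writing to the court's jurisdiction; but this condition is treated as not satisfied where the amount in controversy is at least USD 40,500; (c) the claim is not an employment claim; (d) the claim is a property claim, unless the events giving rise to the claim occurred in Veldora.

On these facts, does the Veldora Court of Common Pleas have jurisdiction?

No

The Veldora Court of Common Pleas:
  (a) The amount in controversy is 45,000 dollars, within the USD 150,000 ceiling. Condition met.
  (b) The plaintiff resides in Zefley, which is not Veldora, so this disjunct is met. But the amount in controversy is $45,000, which meets the USD 40,500 floor, triggering the carve-out and defeating this condition. Not satisfied.
  (c) The claim is a property claim, not an employment claim. Satisfied.
  (d) The claim is a property claim. Condition met.
  → Not every requirement is met — no jurisdiction.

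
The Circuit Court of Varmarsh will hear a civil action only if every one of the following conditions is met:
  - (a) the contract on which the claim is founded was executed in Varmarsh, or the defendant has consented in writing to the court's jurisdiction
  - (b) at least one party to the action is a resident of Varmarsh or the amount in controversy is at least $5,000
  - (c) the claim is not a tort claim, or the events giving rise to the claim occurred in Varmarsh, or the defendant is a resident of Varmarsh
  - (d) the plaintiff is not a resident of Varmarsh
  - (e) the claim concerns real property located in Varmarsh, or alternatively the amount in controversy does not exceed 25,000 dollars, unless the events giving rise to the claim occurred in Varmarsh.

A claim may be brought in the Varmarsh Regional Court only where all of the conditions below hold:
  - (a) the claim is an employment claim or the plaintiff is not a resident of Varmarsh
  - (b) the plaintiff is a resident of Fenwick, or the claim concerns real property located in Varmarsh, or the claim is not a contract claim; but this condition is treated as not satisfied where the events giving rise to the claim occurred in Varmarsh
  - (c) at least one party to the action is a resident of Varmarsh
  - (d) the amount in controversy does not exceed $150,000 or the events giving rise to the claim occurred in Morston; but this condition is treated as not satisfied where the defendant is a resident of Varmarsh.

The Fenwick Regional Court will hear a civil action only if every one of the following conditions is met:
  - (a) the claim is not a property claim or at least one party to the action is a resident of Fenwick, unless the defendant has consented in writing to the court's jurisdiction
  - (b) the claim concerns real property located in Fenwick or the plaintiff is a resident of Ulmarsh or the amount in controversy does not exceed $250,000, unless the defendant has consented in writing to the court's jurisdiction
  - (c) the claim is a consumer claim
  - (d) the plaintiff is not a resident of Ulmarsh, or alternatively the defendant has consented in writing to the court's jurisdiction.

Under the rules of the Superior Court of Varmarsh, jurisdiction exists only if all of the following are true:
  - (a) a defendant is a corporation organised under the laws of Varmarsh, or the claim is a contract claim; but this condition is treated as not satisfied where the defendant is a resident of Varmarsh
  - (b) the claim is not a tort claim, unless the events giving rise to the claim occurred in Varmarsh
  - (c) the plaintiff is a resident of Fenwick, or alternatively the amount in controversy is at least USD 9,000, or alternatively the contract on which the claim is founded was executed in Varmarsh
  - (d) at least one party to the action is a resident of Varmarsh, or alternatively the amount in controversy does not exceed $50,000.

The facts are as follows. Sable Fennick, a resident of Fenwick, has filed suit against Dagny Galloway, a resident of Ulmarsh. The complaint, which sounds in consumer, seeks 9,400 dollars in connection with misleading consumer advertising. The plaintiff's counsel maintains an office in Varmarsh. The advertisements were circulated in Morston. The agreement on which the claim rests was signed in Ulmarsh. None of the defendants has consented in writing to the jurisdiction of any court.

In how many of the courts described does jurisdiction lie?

1

The Circuit Court of Varmarsh:
  (a) The contract was executed in Ulmarsh, not Varmarsh; no such written consent has been filed — every alternative fails. Fails.
  (b) The amount in controversy is $9,400, which meets the USD 5,000 floor, so this disjunct is met. Condition met.
  (c) The claim is a consumer claim, not a tort claim, so one alternative holds. Condition met.
  (d) The plaintiff resides in Fenwick, which is not Varmarsh. Met.
  (e) The amount in controversy is 9,400 dollars, within the USD 25,000 ceiling, which satisfies one of the alternatives. Condition met.
  → No jurisdiction.
The Varmarsh Regional Court:
  (a) The plaintiff resides in Fenwick, which is not Varmarsh, so this disjunct is met. Met.
  (b) The plaintiff resides in Fenwick, so this disjunct is met. And the carve-out is inapplicable — the operative events occurred in Morston, not Varmarsh. Satisfied.
  (c) No party resides in Varmarsh. Condition not met.
  (d) The amount in controversy is 9,400 dollars, within the $150,000 ceiling, so one alternative holds. The carve-out does not apply: the defendant resides in Ulmarsh, not Varmarsh. Satisfied.
  → The court lacks jurisdiction.
The Fenwick Regional Court:
  (a) The claim is a consumer claim, not a property claim — that alternative is enough. Condition met.
  (b) The amount in controversy is USD 9,400, within the $250,000 ceiling, so one alternative holds. Satisfied.
  (c) The claim is a consumer claim. Condition met.
  (d) The plaintiff resides in Fenwick, which is not Ulmarsh, which satisfies one of the alternatives. Satisfied.
  → All conditions met; jurisdiction exists.
The Superior Court of Varmarsh:
  (a) No defendant is a corporation; the claim is a consumer claim, not a contract claim — every alternative fails. Not satisfied.
  (b) The claim is a consumer claim, not a tort claim. Condition met.
  (c) The plaintiff resides in Fenwick — that alternative is enough. Condition met.
  (d) The amount in controversy is USD 9,400, within the 50,000 dollars ceiling — that alternative is enough. Met.
  → No jurisdiction.
Courts with jurisdiction: the Fenwick Regional Court — 1 in total.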